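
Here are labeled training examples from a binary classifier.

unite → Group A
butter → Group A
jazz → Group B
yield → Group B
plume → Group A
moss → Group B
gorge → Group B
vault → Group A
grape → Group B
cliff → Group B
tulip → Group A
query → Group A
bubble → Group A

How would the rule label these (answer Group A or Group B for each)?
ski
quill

Group B, Group A

Looking at the examples, the only property every 'Group A' case has and every 'Group B' case lacks is: contains 'u'.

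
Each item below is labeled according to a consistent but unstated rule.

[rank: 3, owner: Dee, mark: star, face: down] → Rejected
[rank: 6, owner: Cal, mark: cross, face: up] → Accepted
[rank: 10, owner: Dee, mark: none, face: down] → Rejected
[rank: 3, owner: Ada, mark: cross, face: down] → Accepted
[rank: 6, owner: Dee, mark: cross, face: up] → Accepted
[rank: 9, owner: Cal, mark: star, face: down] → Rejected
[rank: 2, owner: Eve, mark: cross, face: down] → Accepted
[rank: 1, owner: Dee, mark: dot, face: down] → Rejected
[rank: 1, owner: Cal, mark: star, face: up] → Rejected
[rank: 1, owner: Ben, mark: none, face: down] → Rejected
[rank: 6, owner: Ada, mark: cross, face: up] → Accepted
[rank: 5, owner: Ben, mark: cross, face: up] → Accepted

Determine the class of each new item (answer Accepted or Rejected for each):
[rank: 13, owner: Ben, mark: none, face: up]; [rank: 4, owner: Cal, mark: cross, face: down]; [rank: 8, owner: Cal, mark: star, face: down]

Rejected, Accepted, Rejected

The common property of the 'Accepted' items is: mark is cross. No 'Rejected' item has it.
[rank: 13, owner: Ben, mark: none, face: up] — mark is none, hence Rejected.
[rank: 4, owner: Cal, mark: cross, face: down] — mark is cross, hence Accepted.
[rank: 8, owner: Cal, mark: star, face: down] — mark is star, hence Rejected.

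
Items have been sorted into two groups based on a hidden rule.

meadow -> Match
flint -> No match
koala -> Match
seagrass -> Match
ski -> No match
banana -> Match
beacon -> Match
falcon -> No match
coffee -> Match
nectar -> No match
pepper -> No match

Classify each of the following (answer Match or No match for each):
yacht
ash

No match, No match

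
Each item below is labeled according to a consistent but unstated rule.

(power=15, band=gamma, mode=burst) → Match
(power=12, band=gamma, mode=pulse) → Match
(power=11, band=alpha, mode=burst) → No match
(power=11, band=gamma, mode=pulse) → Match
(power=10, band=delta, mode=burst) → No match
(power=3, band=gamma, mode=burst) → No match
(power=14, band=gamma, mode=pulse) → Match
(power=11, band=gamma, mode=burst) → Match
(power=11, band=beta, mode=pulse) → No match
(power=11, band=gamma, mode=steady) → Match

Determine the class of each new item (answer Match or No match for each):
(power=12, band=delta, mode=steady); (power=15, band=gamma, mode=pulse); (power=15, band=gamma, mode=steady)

No match, Match, Match

One predicate separates the groups cleanly: band is gamma AND power ≥ 10.
(power=12, band=delta, mode=steady): band is delta, power = 12 — does not satisfy this, so No match. (power=15, band=gamma, mode=pulse): band is gamma, power = 15 — passes, so Match. (power=15, band=gamma, mode=steady): band is gamma, power = 15 — passes, so Match.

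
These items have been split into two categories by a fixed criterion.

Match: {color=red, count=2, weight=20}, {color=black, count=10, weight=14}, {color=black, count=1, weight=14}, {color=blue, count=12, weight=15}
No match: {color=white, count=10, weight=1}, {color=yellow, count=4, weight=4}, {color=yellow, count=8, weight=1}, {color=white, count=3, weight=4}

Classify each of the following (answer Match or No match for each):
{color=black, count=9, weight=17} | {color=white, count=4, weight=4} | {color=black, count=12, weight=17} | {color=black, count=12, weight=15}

The distinguishing property — weight ≥ 14 — holds for all the 'Match' cases and none of the 'No match' cases.
{color=black, count=9, weight=17}: weight = 17 — passes, so Match. {color=white, count=4, weight=4}: weight = 4 — fails the rule, so No match. {color=black, count=12, weight=17}: weight = 17 — passes, so Match. {color=black, count=12, weight=15}: weight = 15 — passes, so Match.

Match, No match, Match, Match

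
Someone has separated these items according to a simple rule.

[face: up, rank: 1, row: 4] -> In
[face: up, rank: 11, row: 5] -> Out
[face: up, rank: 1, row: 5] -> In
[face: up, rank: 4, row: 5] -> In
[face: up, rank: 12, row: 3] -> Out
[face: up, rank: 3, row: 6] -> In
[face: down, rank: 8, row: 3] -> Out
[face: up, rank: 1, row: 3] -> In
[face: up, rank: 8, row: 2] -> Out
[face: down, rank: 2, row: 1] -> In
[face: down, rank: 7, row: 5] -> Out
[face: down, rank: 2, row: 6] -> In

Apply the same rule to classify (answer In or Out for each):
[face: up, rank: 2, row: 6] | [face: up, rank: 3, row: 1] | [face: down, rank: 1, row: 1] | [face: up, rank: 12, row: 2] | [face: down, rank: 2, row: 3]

All 'In' examples share one property — rank ≤ 4 — and every 'Out' example lacks it.
[face: up, rank: 2, row: 6]: rank = 2 — passes, so In.
[face: up, rank: 3, row: 1]: rank = 3 — passes, so In.
[face: down, rank: 1, row: 1]: rank = 1 — passes, so In.
[face: up, rank: 12, row: 2]: rank = 12 — doesn't match, so Out.
[face: down, rank: 2, row: 3]: rank = 2 — passes, so In.

In, In, In, Out, In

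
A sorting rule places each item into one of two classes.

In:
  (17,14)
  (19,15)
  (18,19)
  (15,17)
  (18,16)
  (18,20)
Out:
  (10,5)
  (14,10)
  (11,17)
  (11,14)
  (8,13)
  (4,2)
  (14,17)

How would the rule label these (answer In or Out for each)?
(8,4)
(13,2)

'In' ⟺ first ≥ 15.
(8,4) — first 8, hence Out. (13,2) — first 13, hence Out.

Out, Out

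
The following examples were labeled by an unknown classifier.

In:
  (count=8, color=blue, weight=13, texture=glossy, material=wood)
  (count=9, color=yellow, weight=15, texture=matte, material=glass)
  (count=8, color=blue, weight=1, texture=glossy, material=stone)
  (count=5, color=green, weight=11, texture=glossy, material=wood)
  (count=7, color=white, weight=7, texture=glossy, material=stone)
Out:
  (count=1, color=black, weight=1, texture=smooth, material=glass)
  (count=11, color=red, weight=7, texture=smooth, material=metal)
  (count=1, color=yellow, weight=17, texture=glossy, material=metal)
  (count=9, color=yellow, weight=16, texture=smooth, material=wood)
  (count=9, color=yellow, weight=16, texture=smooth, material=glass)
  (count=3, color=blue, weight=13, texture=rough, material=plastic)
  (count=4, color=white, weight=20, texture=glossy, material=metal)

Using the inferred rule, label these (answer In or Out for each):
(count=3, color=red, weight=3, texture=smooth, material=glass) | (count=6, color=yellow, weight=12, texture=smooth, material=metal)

The rule appears to be: texture is not smooth AND count ≥ 5.

Out, Out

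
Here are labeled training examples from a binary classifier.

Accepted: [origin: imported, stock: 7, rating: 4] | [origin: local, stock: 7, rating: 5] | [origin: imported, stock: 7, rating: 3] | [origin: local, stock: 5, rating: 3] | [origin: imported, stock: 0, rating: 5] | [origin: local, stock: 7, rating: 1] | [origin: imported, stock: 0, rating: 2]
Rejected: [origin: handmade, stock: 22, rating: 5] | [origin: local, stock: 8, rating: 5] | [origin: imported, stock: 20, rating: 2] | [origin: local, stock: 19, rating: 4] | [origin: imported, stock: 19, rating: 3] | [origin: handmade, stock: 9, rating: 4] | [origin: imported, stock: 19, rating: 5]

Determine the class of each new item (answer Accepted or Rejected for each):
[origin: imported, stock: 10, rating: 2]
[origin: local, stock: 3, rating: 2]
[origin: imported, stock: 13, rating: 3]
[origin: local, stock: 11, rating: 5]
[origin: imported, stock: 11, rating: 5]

Rejected, Accepted, Rejected, Rejected, Rejected

The distinguishing property — stock ≤ 7 — holds for all the 'Accepted' cases and none of the 'Rejected' cases.
Rejected: [origin: imported, stock: 10, rating: 2], since stock = 10.
Accepted: [origin: local, stock: 3, rating: 2], since stock = 3.
Rejected: [origin: imported, stock: 13, rating: 3], since stock = 13.
Rejected: [origin: local, stock: 11, rating: 5], since stock = 11.
Rejected: [origin: imported, stock: 11, rating: 5], since stock = 11.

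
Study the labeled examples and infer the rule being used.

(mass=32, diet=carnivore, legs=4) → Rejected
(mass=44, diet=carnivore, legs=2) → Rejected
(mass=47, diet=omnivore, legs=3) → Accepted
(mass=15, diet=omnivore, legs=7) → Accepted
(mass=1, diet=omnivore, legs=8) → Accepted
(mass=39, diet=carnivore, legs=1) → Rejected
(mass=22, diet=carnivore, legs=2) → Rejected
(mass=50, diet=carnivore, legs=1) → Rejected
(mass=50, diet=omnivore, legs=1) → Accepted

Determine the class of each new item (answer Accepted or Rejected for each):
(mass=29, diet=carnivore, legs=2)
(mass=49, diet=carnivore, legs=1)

Rejected, Rejected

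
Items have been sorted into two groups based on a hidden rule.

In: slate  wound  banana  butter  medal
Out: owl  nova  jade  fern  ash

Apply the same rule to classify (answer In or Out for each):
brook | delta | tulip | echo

In, In, In, Out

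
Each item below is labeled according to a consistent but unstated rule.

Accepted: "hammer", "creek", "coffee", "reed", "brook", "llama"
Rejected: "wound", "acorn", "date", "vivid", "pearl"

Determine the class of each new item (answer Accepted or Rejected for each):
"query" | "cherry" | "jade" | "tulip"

Rejected, Accepted, Rejected, Rejected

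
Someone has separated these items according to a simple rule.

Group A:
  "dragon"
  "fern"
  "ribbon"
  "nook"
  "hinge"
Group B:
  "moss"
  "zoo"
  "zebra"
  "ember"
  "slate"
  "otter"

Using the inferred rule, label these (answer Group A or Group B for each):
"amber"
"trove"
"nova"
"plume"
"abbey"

'Group A' ⟺ contains 'n'.
Group B: "amber", since no 'n'.
Group B: "trove", since no 'n'.
Group A: "nova", since has 'n'.
Group B: "plume", since no 'n'.
Group B: "abbey", since no 'n'.

Group B, Group B, Group A, Group B, Group B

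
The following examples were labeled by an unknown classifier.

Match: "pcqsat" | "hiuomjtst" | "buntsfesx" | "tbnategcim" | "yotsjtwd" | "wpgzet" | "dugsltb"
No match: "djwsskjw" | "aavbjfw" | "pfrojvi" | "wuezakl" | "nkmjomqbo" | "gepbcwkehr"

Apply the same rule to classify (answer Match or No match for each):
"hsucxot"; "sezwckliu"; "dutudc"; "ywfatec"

Rule: contains 't'. This holds for each 'Match' example and fails for each 'No match' one.
"hsucxot": has 't' — checks out, so Match. "sezwckliu": no 't' — fails this test, so No match. "dutudc": has 't' — checks out, so Match. "ywfatec": has 't' — checks out, so Match.

Match, No match, Match, Match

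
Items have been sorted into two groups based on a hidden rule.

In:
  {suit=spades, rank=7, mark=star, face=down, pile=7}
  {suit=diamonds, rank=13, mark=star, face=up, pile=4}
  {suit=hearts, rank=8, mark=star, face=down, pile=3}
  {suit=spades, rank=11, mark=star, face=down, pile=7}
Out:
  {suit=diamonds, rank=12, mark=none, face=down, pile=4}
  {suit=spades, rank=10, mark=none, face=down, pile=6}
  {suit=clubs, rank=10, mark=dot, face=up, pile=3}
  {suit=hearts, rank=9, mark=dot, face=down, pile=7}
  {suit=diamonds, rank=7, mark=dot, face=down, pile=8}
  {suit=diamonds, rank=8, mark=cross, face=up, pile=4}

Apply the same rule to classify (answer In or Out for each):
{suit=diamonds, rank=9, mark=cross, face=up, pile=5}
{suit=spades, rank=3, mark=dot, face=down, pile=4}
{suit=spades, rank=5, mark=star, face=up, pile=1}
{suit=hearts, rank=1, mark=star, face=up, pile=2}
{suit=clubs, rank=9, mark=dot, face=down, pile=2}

The distinguishing property — mark is star — holds for all the 'In' cases and none of the 'Out' cases.

Out, Out, In, In, Out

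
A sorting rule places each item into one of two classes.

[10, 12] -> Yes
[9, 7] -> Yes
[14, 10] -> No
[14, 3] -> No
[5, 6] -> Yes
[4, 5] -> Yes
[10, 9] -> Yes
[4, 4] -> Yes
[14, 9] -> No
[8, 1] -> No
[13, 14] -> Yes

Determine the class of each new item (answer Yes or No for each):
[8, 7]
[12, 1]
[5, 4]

A rule that fits every label: |first − second| ≤ 2 — true of each 'Yes' example, false of each 'No' one.
[8, 7]: |8−7| = 1, meets the rule → Yes. [12, 1]: |12−1| = 11, doesn't match → No. [5, 4]: |5−4| = 1, meets the rule → Yes.

Yes, No, Yes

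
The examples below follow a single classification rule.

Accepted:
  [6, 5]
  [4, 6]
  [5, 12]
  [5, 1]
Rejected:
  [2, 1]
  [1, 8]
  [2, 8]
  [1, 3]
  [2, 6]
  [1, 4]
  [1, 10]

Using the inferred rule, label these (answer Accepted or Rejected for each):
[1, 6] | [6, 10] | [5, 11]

Rejected, Accepted, Accepted

The simplest hypothesis consistent with all the labels is: first ≥ 3.
[1, 6]: first 1 — doesn't qualify, so Rejected.
[6, 10]: first 6 — satisfies this, so Accepted.
[5, 11]: first 5 — satisfies this, so Accepted.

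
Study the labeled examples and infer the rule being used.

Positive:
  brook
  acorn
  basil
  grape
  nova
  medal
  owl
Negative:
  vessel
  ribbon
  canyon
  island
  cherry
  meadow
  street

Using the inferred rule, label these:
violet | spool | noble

Every 'Positive' example satisfies: length ≤ 5. None of the 'Negative' examples do.
violet → length 6 → Negative. spool → length 5 → Positive. noble → length 5 → Positive.

Negative, Positive, Positive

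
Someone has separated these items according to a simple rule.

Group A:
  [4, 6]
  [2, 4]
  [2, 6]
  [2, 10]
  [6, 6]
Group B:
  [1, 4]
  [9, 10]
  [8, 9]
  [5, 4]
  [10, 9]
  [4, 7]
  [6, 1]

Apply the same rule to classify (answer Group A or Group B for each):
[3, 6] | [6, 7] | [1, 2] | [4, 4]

The distinguishing property — sum is even — holds for all the 'Group A' cases and none of the 'Group B' cases.

Group B, Group B, Group B, Group A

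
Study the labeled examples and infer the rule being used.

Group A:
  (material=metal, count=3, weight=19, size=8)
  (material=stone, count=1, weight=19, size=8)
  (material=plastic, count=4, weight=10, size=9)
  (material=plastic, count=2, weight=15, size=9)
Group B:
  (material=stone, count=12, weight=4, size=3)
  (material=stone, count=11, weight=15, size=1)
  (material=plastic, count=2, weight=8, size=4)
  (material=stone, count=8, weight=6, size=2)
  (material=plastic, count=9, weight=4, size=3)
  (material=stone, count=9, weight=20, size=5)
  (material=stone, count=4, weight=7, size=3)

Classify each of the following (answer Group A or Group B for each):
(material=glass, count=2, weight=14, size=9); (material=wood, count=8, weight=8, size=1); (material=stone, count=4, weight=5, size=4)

The distinguishing property — size ≥ 8 — holds for all the 'Group A' cases and none of the 'Group B' cases.
(material=glass, count=2, weight=14, size=9): size = 9, matches → Group A.
(material=wood, count=8, weight=8, size=1): size = 1, doesn't qualify → Group B.
(material=stone, count=4, weight=5, size=4): size = 4, doesn't qualify → Group B.

Group A, Group B, Group B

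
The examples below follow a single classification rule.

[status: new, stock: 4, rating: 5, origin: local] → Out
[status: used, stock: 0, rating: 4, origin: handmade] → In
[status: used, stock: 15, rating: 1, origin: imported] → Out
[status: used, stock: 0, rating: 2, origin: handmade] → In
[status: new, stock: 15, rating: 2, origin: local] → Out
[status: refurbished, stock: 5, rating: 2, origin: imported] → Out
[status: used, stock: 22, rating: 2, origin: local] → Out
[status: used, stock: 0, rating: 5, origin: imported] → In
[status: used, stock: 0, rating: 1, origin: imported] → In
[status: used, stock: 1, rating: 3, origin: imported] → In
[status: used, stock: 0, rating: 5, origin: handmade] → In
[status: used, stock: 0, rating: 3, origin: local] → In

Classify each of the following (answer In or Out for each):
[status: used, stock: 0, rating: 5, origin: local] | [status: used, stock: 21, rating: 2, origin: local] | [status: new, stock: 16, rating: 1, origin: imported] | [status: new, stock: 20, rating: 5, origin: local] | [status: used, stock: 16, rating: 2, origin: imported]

The distinguishing property — stock ≤ 1 — holds for all the 'In' cases and none of the 'Out' cases.

In, Out, Out, Out, Out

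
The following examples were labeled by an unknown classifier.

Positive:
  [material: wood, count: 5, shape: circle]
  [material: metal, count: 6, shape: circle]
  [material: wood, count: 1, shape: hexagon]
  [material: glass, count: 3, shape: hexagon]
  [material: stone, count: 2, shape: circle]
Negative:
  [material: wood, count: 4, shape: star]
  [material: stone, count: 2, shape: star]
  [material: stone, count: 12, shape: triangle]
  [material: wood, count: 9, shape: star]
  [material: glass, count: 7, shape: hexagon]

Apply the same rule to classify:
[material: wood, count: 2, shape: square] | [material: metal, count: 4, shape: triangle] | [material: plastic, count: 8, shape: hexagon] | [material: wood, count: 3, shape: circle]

A rule that fits every label: shape is not star AND count ≤ 6 — true of each 'Positive' example, false of each 'Negative' one.

Positive, Positive, Negative, Positive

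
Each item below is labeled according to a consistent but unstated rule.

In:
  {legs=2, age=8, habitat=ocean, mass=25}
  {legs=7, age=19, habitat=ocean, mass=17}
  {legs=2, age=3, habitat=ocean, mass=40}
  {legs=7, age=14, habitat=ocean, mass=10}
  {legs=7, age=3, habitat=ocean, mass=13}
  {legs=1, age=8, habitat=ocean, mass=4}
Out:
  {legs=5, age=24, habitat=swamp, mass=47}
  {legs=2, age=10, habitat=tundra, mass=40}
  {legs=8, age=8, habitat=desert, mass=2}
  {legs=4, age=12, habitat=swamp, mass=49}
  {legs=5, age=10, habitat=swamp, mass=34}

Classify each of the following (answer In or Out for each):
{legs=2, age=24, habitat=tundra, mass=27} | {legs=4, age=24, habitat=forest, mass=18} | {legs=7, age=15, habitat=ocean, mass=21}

Out, Out, In

The classifier is using: habitat is ocean.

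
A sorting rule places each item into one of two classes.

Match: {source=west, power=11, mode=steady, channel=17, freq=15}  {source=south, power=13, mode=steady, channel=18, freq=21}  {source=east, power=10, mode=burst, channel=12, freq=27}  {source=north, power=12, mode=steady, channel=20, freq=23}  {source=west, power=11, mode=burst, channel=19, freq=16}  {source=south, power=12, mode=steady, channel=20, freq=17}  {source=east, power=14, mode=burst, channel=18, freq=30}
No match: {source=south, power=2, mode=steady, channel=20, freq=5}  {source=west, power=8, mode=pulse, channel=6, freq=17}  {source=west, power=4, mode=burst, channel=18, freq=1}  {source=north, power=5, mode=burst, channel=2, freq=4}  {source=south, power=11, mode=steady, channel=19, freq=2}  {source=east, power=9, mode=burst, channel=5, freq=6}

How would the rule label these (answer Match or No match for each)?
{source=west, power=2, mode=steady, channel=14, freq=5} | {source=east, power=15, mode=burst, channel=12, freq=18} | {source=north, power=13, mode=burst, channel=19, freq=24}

The rule appears to be: freq ≥ 15 AND power ≥ 9.
{source=west, power=2, mode=steady, channel=14, freq=5} — freq = 5, power = 2, hence No match. {source=east, power=15, mode=burst, channel=12, freq=18} — freq = 18, power = 15, hence Match. {source=north, power=13, mode=burst, channel=19, freq=24} — freq = 24, power = 13, hence Match.

No match, Match, Match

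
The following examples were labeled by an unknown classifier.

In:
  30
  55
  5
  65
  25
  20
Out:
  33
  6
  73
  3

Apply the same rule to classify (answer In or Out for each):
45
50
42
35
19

In, In, Out, In, Out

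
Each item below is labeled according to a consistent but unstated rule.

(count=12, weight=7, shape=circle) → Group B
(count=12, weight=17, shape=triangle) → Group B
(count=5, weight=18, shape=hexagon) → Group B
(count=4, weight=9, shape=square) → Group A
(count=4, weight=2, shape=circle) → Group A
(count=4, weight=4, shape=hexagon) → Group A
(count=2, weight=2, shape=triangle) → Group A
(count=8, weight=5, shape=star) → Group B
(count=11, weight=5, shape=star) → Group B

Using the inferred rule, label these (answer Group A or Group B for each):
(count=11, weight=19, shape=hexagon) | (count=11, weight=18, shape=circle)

All 'Group A' examples share one property — count ≤ 4 — and every 'Group B' example lacks it.
(count=11, weight=19, shape=hexagon): Group B (count = 11). (count=11, weight=18, shape=circle): Group B (count = 11).

Group B, Group B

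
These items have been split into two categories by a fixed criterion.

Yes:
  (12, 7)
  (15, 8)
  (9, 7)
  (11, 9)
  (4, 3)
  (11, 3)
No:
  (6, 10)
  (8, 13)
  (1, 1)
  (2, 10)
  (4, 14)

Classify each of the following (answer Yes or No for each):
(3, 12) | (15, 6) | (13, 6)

No, Yes, Yes

The simplest hypothesis consistent with all the labels is: first > second.
No: (3, 12), since 3 < 12. Yes: (15, 6), since 15 > 6. Yes: (13, 6), since 13 > 6.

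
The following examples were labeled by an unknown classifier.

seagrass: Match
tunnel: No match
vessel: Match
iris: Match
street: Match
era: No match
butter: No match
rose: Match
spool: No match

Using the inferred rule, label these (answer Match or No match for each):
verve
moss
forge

No match, Match, No match

Every 'Match' example satisfies: even length AND contains 's'. None of the 'No match' examples do.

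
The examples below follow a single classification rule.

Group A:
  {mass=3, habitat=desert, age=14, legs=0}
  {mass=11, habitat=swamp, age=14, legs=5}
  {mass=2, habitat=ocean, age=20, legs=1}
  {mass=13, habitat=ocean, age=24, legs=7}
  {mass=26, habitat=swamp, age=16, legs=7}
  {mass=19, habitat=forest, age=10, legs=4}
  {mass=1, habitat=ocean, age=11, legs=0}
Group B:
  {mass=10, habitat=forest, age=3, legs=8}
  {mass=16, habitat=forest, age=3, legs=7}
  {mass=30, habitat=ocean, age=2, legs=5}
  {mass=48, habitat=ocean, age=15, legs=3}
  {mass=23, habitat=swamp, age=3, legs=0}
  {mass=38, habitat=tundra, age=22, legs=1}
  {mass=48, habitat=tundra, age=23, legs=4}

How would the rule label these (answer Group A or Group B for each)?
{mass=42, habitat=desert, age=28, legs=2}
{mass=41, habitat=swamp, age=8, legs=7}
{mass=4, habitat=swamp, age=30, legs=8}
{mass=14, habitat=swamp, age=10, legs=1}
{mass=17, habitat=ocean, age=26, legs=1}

Group B, Group B, Group A, Group A, Group A

Every 'Group A' example satisfies: age ≥ 10 AND mass ≤ 26. None of the 'Group B' examples do.
{mass=42, habitat=desert, age=28, legs=2} — age = 28, mass = 42, hence Group B.
{mass=41, habitat=swamp, age=8, legs=7} — age = 8, mass = 41, hence Group B.
{mass=4, habitat=swamp, age=30, legs=8} — age = 30, mass = 4, hence Group A.
{mass=14, habitat=swamp, age=10, legs=1} — age = 10, mass = 14, hence Group A.
{mass=17, habitat=ocean, age=26, legs=1} — age = 26, mass = 17, hence Group A.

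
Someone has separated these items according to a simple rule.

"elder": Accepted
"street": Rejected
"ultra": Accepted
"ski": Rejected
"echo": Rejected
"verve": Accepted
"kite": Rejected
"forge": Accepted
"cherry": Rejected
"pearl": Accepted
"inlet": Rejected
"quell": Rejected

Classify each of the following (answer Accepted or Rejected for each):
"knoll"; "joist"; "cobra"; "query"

Rule: odd length AND contains 'r'. This holds for each 'Accepted' example and fails for each 'Rejected' one.
Rejected: "knoll", since length 5, no 'r'.
Rejected: "joist", since length 5, no 'r'.
Accepted: "cobra", since length 5, has 'r'.
Accepted: "query", since length 5, has 'r'.

Rejected, Rejected, Accepted, Accepted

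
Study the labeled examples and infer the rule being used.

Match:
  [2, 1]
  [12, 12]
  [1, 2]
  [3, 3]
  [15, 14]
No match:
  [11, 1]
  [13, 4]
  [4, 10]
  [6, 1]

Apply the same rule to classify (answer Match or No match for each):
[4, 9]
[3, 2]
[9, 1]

No match, Match, No match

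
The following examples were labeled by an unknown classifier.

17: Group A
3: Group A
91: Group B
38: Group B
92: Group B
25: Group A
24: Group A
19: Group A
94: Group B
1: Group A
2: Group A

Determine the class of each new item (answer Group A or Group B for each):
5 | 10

The pattern is that an item is 'Group A' exactly when: at most 25.
Group A: 5, since 5 ≤ 25. Group A: 10, since 10 ≤ 25.

Group A, Group A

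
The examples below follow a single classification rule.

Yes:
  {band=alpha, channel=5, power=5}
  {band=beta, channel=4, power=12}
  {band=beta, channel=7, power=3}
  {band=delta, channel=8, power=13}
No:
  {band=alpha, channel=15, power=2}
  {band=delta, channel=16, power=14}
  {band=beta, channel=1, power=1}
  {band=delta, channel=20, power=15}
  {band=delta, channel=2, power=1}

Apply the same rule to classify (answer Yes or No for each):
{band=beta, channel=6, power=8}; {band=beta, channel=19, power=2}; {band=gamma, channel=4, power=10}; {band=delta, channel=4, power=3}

The pattern is that an item is 'Yes' exactly when: power ≥ 3 AND power ≤ 13.
{band=beta, channel=6, power=8} — power = 8, hence Yes.
{band=beta, channel=19, power=2} — power = 2, hence No.
{band=gamma, channel=4, power=10} — power = 10, hence Yes.
{band=delta, channel=4, power=3} — power = 3, hence Yes.

Yes, No, Yes, Yes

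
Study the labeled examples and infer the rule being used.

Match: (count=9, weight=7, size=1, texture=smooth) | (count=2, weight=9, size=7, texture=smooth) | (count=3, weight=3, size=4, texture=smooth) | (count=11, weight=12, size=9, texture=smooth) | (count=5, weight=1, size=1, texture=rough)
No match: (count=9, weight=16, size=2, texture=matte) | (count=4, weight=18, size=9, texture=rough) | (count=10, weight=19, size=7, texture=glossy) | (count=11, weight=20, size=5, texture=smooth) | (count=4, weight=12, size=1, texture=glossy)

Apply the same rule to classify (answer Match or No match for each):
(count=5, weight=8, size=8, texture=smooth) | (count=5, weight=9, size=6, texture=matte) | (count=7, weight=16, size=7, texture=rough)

Match, Match, No match

The simplest hypothesis consistent with all the labels is: weight ≤ 12 AND count ≠ 4.
Match: (count=5, weight=8, size=8, texture=smooth), since weight = 8, count = 5.
Match: (count=5, weight=9, size=6, texture=matte), since weight = 9, count = 5.
No match: (count=7, weight=16, size=7, texture=rough), since weight = 16, count = 7.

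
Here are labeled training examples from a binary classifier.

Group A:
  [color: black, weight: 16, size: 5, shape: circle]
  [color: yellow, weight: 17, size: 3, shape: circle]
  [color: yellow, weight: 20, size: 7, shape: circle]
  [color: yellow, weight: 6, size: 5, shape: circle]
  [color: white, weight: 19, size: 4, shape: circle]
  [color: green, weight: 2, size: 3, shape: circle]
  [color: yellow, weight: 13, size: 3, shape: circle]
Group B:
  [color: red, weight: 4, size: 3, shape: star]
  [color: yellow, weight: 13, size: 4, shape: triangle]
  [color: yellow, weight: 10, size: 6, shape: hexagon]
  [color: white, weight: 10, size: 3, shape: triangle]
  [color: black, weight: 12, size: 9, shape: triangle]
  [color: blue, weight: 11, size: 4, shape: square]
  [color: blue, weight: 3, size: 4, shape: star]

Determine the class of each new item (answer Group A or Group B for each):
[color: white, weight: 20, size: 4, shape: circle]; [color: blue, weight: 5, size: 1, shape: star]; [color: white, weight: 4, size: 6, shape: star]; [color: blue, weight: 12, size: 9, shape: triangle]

'Group A' ⟺ shape is circle.
[color: white, weight: 20, size: 4, shape: circle]: shape is circle — checks out, so Group A. [color: blue, weight: 5, size: 1, shape: star]: shape is star — lacks this property, so Group B. [color: white, weight: 4, size: 6, shape: star]: shape is star — lacks this property, so Group B. [color: blue, weight: 12, size: 9, shape: triangle]: shape is triangle — lacks this property, so Group B.

Group A, Group B, Group B, Group B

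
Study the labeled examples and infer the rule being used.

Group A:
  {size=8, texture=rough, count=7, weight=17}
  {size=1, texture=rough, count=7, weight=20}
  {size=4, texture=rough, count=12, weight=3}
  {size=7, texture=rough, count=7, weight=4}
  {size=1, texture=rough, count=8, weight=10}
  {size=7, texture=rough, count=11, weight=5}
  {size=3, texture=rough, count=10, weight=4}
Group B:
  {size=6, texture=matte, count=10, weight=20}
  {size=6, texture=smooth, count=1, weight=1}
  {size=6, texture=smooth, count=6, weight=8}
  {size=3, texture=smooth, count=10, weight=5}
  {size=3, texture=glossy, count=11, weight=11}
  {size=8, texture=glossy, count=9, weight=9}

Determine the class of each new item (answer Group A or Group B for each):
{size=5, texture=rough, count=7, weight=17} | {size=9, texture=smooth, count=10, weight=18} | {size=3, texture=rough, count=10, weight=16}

The rule appears to be: texture is rough.
{size=5, texture=rough, count=7, weight=17} — texture is rough, hence Group A.
{size=9, texture=smooth, count=10, weight=18} — texture is smooth, hence Group B.
{size=3, texture=rough, count=10, weight=16} — texture is rough, hence Group A.

Group A, Group B, Group A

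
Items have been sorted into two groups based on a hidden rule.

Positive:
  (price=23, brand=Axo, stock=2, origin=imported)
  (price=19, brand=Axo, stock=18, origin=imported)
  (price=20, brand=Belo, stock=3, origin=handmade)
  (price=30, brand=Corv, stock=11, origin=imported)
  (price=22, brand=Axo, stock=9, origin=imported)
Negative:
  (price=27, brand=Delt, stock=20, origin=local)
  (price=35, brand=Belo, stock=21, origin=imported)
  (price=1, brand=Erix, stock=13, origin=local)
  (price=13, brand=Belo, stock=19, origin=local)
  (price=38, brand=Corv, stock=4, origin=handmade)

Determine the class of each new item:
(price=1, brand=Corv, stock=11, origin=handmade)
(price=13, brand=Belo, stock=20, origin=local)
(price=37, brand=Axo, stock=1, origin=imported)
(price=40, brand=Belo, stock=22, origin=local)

The simplest hypothesis consistent with all the labels is: origin is not local AND price ≤ 30.
(price=1, brand=Corv, stock=11, origin=handmade) → origin is handmade, price = 1 → Positive. (price=13, brand=Belo, stock=20, origin=local) → origin is local, price = 13 → Negative. (price=37, brand=Axo, stock=1, origin=imported) → origin is imported, price = 37 → Negative. (price=40, brand=Belo, stock=22, origin=local) → origin is local, price = 40 → Negative.

Positive, Negative, Negative, Negative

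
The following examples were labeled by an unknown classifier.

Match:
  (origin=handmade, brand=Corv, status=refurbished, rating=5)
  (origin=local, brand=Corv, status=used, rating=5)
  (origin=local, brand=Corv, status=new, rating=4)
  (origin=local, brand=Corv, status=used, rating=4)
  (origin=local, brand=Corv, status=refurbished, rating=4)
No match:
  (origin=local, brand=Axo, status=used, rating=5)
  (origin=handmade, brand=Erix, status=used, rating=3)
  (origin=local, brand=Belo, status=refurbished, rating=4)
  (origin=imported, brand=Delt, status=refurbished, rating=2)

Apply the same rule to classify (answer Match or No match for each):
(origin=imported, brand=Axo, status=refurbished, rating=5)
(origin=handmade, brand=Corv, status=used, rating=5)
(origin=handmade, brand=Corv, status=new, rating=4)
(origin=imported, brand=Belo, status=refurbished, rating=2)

The pattern is that an item is 'Match' exactly when: brand is Corv.
No match: (origin=imported, brand=Axo, status=refurbished, rating=5), since brand is Axo.
Match: (origin=handmade, brand=Corv, status=used, rating=5), since brand is Corv.
Match: (origin=handmade, brand=Corv, status=new, rating=4), since brand is Corv.
No match: (origin=imported, brand=Belo, status=refurbished, rating=2), since brand is Belo.

No match, Match, Match, No match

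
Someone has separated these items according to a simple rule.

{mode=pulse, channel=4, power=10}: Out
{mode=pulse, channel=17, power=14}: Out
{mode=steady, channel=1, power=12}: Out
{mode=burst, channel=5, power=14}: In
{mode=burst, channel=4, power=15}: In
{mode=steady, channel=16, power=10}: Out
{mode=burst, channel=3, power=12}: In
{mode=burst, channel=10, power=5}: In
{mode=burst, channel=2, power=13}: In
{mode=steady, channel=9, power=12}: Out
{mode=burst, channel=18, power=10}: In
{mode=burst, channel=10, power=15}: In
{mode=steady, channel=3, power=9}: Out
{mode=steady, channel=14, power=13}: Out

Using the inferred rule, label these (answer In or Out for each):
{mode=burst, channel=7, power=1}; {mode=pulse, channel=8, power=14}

Looking at the examples, the only property every 'In' case has and every 'Out' case lacks is: mode is burst.

In, Out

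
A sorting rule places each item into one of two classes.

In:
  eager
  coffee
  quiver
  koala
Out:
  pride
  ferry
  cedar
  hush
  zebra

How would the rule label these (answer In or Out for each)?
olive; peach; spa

In, Out, Out

The classifier is using: has ≥ 3 vowels.
In: olive, since 3 vowels. Out: peach, since 2 vowels. Out: spa, since 1 vowel.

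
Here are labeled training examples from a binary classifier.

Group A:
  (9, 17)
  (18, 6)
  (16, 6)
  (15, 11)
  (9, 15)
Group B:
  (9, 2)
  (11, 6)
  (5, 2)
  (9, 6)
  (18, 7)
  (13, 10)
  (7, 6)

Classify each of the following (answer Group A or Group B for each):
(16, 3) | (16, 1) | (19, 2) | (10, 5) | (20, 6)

The rule appears to be: sum is even.

Group B, Group B, Group B, Group B, Group A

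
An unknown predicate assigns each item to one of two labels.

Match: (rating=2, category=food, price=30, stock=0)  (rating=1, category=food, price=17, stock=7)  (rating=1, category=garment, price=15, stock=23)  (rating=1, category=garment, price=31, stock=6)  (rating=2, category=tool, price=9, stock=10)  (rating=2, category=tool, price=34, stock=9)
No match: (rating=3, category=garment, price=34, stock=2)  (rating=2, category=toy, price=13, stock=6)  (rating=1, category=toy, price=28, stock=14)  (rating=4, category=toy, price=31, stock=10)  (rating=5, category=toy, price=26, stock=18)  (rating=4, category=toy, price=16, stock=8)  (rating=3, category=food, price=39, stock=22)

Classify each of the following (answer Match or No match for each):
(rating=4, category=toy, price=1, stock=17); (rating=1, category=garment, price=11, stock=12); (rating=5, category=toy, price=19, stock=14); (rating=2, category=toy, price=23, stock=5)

The distinguishing property — category is not toy AND rating ≤ 2 — holds for all the 'Match' cases and none of the 'No match' cases.
(rating=4, category=toy, price=1, stock=17) → category is toy, rating = 4 → No match. (rating=1, category=garment, price=11, stock=12) → category is garment, rating = 1 → Match. (rating=5, category=toy, price=19, stock=14) → category is toy, rating = 5 → No match. (rating=2, category=toy, price=23, stock=5) → category is toy, rating = 2 → No match.

No match, Match, No match, No match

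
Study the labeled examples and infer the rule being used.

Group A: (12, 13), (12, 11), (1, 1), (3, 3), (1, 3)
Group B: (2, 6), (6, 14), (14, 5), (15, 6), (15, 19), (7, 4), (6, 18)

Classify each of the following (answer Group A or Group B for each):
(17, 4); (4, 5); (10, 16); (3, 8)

A rule that fits every label: |first − second| ≤ 2 — true of each 'Group A' example, false of each 'Group B' one.
(17, 4) → |17−4| = 13 → Group B. (4, 5) → |4−5| = 1 → Group A. (10, 16) → |10−16| = 6 → Group B. (3, 8) → |3−8| = 5 → Group B.

Group B, Group A, Group B, Group B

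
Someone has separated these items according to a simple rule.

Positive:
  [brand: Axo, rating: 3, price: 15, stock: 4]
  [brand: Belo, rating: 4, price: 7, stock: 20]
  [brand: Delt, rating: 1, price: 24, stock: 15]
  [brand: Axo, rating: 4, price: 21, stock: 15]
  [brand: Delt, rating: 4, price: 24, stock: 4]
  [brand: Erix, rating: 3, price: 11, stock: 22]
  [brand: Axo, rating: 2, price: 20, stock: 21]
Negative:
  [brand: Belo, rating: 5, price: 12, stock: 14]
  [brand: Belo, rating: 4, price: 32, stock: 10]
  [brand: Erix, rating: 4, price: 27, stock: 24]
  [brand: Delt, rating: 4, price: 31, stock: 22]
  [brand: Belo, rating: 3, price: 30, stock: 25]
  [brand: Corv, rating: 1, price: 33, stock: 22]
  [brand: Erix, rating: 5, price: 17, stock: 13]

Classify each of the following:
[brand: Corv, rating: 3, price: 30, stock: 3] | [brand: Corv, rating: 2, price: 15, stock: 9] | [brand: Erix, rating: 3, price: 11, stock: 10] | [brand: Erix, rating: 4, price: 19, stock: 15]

Negative, Positive, Positive, Positive

The rule appears to be: rating ≤ 4 AND price ≤ 24.
[brand: Corv, rating: 3, price: 30, stock: 3]: rating = 3, price = 30, does not fit → Negative.
[brand: Corv, rating: 2, price: 15, stock: 9]: rating = 2, price = 15, qualifies → Positive.
[brand: Erix, rating: 3, price: 11, stock: 10]: rating = 3, price = 11, qualifies → Positive.
[brand: Erix, rating: 4, price: 19, stock: 15]: rating = 4, price = 19, qualifies → Positive.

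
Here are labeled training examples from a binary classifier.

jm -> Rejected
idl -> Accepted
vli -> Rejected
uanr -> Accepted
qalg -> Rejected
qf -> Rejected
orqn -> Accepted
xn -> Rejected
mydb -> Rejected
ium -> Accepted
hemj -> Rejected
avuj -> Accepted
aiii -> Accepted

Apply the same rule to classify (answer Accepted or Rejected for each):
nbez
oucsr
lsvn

Rejected, Accepted, Rejected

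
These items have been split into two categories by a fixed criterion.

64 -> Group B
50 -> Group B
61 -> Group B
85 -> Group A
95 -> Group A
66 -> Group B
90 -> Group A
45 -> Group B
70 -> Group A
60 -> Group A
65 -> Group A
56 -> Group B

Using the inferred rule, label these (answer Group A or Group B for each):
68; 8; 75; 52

Group B, Group B, Group A, Group B

Rule: multiple of 5 AND at least 56. This holds for each 'Group A' example and fails for each 'Group B' one.
68: 68 = 5·13 + 3, 68 ≥ 56 — fails this test, so Group B.
8: 8 = 5·1 + 3, 8 < 56 — fails this test, so Group B.
75: 75 = 5·15, 75 ≥ 56 — has this property, so Group A.
52: 52 = 5·10 + 2, 52 < 56 — fails this test, so Group B.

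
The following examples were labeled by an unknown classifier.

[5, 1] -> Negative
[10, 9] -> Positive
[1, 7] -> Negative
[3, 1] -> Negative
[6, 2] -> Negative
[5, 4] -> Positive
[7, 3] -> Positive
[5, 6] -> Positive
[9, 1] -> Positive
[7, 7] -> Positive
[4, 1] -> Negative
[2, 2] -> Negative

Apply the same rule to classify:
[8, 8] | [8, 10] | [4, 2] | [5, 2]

Positive, Positive, Negative, Negative

A rule that fits every label: sum ≥ 9 — true of each 'Positive' example, false of each 'Negative' one.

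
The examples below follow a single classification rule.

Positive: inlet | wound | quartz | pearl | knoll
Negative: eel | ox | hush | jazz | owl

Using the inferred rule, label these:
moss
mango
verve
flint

Every 'Positive' example satisfies: length ≥ 5. None of the 'Negative' examples do.
moss: length 4, fails the rule → Negative. mango: length 5, has this property → Positive. verve: length 5, has this property → Positive. flint: length 5, has this property → Positive.

Negative, Positive, Positive, Positive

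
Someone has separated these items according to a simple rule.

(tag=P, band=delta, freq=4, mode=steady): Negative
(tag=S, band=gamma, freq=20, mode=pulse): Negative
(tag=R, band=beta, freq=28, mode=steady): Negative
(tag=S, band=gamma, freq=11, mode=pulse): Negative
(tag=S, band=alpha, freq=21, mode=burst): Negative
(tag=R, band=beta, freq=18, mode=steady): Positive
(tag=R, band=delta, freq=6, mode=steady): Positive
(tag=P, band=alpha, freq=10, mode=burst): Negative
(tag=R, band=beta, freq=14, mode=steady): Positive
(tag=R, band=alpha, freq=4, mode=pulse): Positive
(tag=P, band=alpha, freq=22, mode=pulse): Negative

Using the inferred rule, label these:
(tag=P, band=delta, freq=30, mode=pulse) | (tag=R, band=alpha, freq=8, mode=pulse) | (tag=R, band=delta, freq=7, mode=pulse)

The pattern is that an item is 'Positive' exactly when: tag is R AND freq ≤ 18.
(tag=P, band=delta, freq=30, mode=pulse): tag is P, freq = 30 — doesn't qualify, so Negative. (tag=R, band=alpha, freq=8, mode=pulse): tag is R, freq = 8 — passes, so Positive. (tag=R, band=delta, freq=7, mode=pulse): tag is R, freq = 7 — passes, so Positive.

Negative, Positive, Positive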